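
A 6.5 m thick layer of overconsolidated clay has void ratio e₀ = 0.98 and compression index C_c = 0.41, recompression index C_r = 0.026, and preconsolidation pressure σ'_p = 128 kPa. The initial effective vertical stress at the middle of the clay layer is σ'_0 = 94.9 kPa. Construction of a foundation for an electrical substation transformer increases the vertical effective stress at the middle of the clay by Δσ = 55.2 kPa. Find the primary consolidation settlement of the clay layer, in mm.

S_c ≈ 104 mm

Final effective stress: σ'_f = 94.9 + 55.2 = 150.1 kPa.
σ'_f = 150.1 > σ'_p = 128 kPa, so the stress path crosses the preconsolidation pressure — recompression up to σ'_p, then virgin compression beyond:
S_c = H/(1+e₀)·[C_r·log₁₀(σ'_p/σ'_0) + C_c·log₁₀(σ'_f/σ'_p)]
    = 6.5/1.98 × [0.026×log₁₀(128/94.9) + 0.41×log₁₀(150.1/128)]
    = 3.2828 × [0.0033785 + 0.02836] = 0.1042 m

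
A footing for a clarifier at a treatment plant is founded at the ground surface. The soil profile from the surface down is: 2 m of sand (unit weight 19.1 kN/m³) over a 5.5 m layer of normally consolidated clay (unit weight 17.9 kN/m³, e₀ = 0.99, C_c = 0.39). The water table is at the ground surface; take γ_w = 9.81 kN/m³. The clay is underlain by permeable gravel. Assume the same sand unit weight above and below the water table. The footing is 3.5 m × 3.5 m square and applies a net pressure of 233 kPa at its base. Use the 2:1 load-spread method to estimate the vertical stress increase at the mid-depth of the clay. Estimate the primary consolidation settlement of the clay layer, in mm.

Mid-depth of clay below the ground surface: z = 2 + 5.5/2 = 4.75 m.
Total vertical stress at mid-clay: σ_v = 19.1×2 + 17.9×2.75 = 87.425 kPa.
Pore pressure: u = 9.81×(4.75 − 0) = 46.598 kPa.
Initial effective stress: σ'_0 = σ_v − u = 87.425 − 46.598 = 40.827 kPa.
Stress increase at mid-clay by the 2:1 spreading method:
Δσ = qBL/((B+z)(L+z)) = 233×3.5×3.5/((3.5+4.75)(3.5+4.75)) = 41.936 kPa
Final effective stress: σ'_f = σ'_0 + Δσ = 40.827 + 41.936 = 82.763 kPa.
Normally consolidated clay, so the full stress increment lies on the virgin compression line:
S_c = C_c·H/(1+e₀)·log₁₀(σ'_f/σ'_0) = 0.39×5.5/(1+0.99)×log₁₀(82.763/40.827)
    = 1.0779 × 0.30689 = 0.3308 m

S_c ≈ 331 mm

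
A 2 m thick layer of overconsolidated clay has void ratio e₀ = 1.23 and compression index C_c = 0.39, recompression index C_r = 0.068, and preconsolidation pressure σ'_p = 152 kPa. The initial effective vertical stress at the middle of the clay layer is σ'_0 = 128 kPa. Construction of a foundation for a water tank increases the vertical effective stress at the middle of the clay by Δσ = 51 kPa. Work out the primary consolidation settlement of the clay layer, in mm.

S_c ≈ 29.4 mm

Final effective stress: σ'_f = 128 + 51 = 179 kPa.
σ'_f = 179 > σ'_p = 152 kPa, so the stress path crosses the preconsolidation pressure — recompression up to σ'_p, then virgin compression beyond:
S_c = H/(1+e₀)·[C_r·log₁₀(σ'_p/σ'_0) + C_c·log₁₀(σ'_f/σ'_p)]
    = 2/2.23 × [0.068×log₁₀(152/128) + 0.39×log₁₀(179/152)]
    = 0.89686 × [0.0050751 + 0.027694] = 0.02939 m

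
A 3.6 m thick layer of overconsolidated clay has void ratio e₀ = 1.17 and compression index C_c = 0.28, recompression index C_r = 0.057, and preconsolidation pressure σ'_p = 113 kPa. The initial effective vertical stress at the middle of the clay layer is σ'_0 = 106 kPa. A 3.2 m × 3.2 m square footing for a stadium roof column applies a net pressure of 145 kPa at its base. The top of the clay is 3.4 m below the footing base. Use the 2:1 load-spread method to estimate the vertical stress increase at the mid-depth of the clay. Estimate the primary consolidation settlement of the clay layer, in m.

S_c ≈ 0.0263 m

Mid-depth of clay below the footing base: z = 3.4 + 3.6/2 = 5.2 m.
Stress increase at mid-clay by the 2:1 spreading method:
Δσ = qBL/((B+z)(L+z)) = 145×3.2×3.2/((3.2+5.2)(3.2+5.2)) = 21.043 kPa
Final effective stress: σ'_f = 106 + 21.043 = 127.04 kPa.
σ'_f = 127.04 > σ'_p = 113 kPa, so the stress path crosses the preconsolidation pressure — recompression up to σ'_p, then virgin compression beyond:
S_c = H/(1+e₀)·[C_r·log₁₀(σ'_p/σ'_0) + C_c·log₁₀(σ'_f/σ'_p)]
    = 3.6/2.17 × [0.057×log₁₀(113/106) + 0.28×log₁₀(127.04/113)]
    = 1.659 × [0.001583 + 0.014241] = 0.02625 m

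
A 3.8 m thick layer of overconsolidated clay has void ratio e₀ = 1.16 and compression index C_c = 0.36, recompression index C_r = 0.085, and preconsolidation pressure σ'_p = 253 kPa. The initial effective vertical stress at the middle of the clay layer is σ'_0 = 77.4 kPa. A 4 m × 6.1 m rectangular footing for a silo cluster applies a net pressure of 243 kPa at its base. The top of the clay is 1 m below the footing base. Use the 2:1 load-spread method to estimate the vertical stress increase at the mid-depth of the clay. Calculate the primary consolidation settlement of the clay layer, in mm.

S_c ≈ 52.2 mm

Mid-depth of clay below the footing base: z = 1 + 3.8/2 = 2.9 m.
Stress increase at mid-clay by the 2:1 spreading method:
Δσ = qBL/((B+z)(L+z)) = 243×4×6.1/((4+2.9)(6.1+2.9)) = 95.478 kPa
Final effective stress: σ'_f = 77.4 + 95.478 = 172.88 kPa.
σ'_f = 172.88 ≤ σ'_p = 253 kPa, so the clay remains overconsolidated and only the recompression index applies:
S_c = C_r·H/(1+e₀)·log₁₀(σ'_f/σ'_0) = 0.085×3.8/2.16×log₁₀(172.88/77.4)
    = 0.14954 × 0.349 = 0.05219 m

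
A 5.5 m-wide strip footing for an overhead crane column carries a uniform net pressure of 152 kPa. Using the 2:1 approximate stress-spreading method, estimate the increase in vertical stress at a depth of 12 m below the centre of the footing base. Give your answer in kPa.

By the 2:1 method the load spreads at 1 horizontal : 2 vertical, so at depth z the loaded area has grown by z in each plan dimension:
Δσ = qB/(B+z) = 152×5.5/(5.5+12) = 47.771 kPa

Δσ_z ≈ 47.8 kPa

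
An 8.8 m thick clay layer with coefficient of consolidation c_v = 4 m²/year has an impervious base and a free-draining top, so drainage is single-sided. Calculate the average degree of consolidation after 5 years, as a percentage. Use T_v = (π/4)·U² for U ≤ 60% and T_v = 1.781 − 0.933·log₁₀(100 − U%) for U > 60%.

Drainage path length: H_d = H = 8.8 m (single drainage).
T_v = c_v·t/H_d² = 4×5/8.8² = 0.25826.
T_v = 0.25826 corresponds to the U ≤ 60% branch:
U = √(4T_v/π) = 0.5734

U ≈ 57.3 %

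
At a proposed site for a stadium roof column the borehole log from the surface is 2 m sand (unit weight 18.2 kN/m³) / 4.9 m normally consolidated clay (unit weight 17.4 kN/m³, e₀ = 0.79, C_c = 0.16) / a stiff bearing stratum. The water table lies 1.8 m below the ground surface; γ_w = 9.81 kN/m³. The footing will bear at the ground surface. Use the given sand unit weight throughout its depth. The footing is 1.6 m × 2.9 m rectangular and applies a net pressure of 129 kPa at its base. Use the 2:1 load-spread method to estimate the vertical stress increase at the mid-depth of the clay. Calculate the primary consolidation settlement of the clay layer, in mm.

S_c ≈ 43 mm

Mid-depth of clay below the ground surface: z = 2 + 4.9/2 = 4.45 m.
Total vertical stress at mid-clay: σ_v = 18.2×2 + 17.4×2.45 = 79.03 kPa.
Pore pressure: u = 9.81×(4.45 − 1.8) = 25.997 kPa.
Initial effective stress: σ'_0 = σ_v − u = 79.03 − 25.997 = 53.033 kPa.
Stress increase at mid-clay by the 2:1 spreading method:
Δσ = qBL/((B+z)(L+z)) = 129×1.6×2.9/((1.6+4.45)(2.9+4.45)) = 13.461 kPa
Final effective stress: σ'_f = σ'_0 + Δσ = 53.033 + 13.461 = 66.494 kPa.
Normally consolidated clay, so the full stress increment lies on the virgin compression line:
S_c = C_c·H/(1+e₀)·log₁₀(σ'_f/σ'_0) = 0.16×4.9/(1+0.79)×log₁₀(66.494/53.033)
    = 0.43799 × 0.098236 = 0.04303 m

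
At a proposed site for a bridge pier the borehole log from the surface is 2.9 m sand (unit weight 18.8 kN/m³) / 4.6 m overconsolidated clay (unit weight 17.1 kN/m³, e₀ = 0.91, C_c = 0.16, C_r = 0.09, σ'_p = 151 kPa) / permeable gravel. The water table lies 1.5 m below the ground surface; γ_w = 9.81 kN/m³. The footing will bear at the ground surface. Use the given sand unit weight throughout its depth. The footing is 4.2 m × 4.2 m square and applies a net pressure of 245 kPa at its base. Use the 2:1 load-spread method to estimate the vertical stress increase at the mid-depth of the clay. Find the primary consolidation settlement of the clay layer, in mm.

Mid-depth of clay below the ground surface: z = 2.9 + 4.6/2 = 5.2 m.
Total vertical stress at mid-clay: σ_v = 18.8×2.9 + 17.1×2.3 = 93.85 kPa.
Pore pressure: u = 9.81×(5.2 − 1.5) = 36.297 kPa.
Initial effective stress: σ'_0 = σ_v − u = 93.85 − 36.297 = 57.553 kPa.
Stress increase at mid-clay by the 2:1 spreading method:
Δσ = qBL/((B+z)(L+z)) = 245×4.2×4.2/((4.2+5.2)(4.2+5.2)) = 48.911 kPa
Final effective stress: σ'_f = 57.553 + 48.911 = 106.46 kPa.
σ'_f = 106.46 ≤ σ'_p = 151 kPa, so the clay remains overconsolidated and only the recompression index applies:
S_c = C_r·H/(1+e₀)·log₁₀(σ'_f/σ'_0) = 0.09×4.6/1.91×log₁₀(106.46/57.553)
    = 0.21676 × 0.26712 = 0.0579 m

S_c ≈ 57.9 mm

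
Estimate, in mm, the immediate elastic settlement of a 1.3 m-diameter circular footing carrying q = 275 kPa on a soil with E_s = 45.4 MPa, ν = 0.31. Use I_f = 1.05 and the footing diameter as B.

S_e ≈ 7.47 mm

Immediate (elastic) settlement: S_e = q·B·(1−ν²)/E_s · I_f.
E_s = 45.4 MPa = 45400 kPa.
S_e = 275 × 1.3 × (1 − 0.31²) / 45400 × 1.05
    = 275 × 1.3 × 0.9039 / 45400 × 1.05
    = 0.007474 m = 7.474 mm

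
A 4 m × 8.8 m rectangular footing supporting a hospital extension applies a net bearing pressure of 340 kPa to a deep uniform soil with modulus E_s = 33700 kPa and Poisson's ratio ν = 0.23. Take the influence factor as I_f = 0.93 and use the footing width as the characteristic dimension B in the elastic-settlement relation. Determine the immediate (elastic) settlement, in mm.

S_e ≈ 35.5 mm

Immediate (elastic) settlement: S_e = q·B·(1−ν²)/E_s · I_f.
S_e = 340 × 4 × (1 − 0.23²) / 33700 × 0.93
    = 340 × 4 × 0.9471 / 33700 × 0.93
    = 0.03555 m = 35.55 mm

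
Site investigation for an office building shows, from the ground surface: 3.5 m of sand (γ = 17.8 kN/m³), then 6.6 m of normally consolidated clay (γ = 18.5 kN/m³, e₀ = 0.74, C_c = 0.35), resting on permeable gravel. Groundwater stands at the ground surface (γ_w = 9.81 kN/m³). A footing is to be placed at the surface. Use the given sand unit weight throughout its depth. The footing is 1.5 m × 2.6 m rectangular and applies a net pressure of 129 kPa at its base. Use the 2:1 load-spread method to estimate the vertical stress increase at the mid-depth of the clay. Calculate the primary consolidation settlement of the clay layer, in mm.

S_c ≈ 62.2 mm

Mid-depth of clay below the ground surface: z = 3.5 + 6.6/2 = 6.8 m.
Total vertical stress at mid-clay: σ_v = 17.8×3.5 + 18.5×3.3 = 123.35 kPa.
Pore pressure: u = 9.81×(6.8 − 0) = 66.708 kPa.
Initial effective stress: σ'_0 = σ_v − u = 123.35 − 66.708 = 56.642 kPa.
Stress increase at mid-clay by the 2:1 spreading method:
Δσ = qBL/((B+z)(L+z)) = 129×1.5×2.6/((1.5+6.8)(2.6+6.8)) = 6.4483 kPa
Final effective stress: σ'_f = σ'_0 + Δσ = 56.642 + 6.4483 = 63.09 kPa.
Normally consolidated clay, so the full stress increment lies on the virgin compression line:
S_c = C_c·H/(1+e₀)·log₁₀(σ'_f/σ'_0) = 0.35×6.6/(1+0.74)×log₁₀(63.09/56.642)
    = 1.3276 × 0.046822 = 0.06216 m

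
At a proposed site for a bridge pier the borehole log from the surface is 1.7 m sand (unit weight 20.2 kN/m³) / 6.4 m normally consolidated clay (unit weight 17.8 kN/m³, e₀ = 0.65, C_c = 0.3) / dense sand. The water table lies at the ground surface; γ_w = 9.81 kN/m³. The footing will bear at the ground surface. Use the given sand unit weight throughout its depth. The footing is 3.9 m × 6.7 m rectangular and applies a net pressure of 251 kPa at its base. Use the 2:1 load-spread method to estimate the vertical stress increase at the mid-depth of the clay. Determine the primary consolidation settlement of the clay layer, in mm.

Mid-depth of clay below the ground surface: z = 1.7 + 6.4/2 = 4.9 m.
Total vertical stress at mid-clay: σ_v = 20.2×1.7 + 17.8×3.2 = 91.3 kPa.
Pore pressure: u = 9.81×(4.9 − 0) = 48.069 kPa.
Initial effective stress: σ'_0 = σ_v − u = 91.3 − 48.069 = 43.231 kPa.
Stress increase at mid-clay by the 2:1 spreading method:
Δσ = qBL/((B+z)(L+z)) = 251×3.9×6.7/((3.9+4.9)(6.7+4.9)) = 64.25 kPa
Final effective stress: σ'_f = σ'_0 + Δσ = 43.231 + 64.25 = 107.48 kPa.
Normally consolidated clay, so the full stress increment lies on the virgin compression line:
S_c = C_c·H/(1+e₀)·log₁₀(σ'_f/σ'_0) = 0.3×6.4/(1+0.65)×log₁₀(107.48/43.231)
    = 1.1636 × 0.39553 = 0.4602 m

S_c ≈ 460 mm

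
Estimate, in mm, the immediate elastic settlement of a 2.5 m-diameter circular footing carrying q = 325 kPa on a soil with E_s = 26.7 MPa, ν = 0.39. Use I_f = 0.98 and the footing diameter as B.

S_e ≈ 25.3 mm

Immediate (elastic) settlement: S_e = q·B·(1−ν²)/E_s · I_f.
E_s = 26.7 MPa = 26700 kPa.
S_e = 325 × 2.5 × (1 − 0.39²) / 26700 × 0.98
    = 325 × 2.5 × 0.8479 / 26700 × 0.98
    = 0.02529 m = 25.29 mm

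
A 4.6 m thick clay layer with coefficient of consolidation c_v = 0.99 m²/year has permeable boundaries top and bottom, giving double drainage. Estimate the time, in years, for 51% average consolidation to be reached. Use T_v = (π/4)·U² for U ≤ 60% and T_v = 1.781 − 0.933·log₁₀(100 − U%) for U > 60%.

t ≈ 1.09 years

Drainage path length: H_d = H/2 = 2.3 m (double drainage).
U ≤ 60%: T_v = (π/4)·U² = (π/4)×0.51² = 0.20428.
t = T_v·H_d²/c_v = 0.20428×2.3²/0.99 = 1.092 years.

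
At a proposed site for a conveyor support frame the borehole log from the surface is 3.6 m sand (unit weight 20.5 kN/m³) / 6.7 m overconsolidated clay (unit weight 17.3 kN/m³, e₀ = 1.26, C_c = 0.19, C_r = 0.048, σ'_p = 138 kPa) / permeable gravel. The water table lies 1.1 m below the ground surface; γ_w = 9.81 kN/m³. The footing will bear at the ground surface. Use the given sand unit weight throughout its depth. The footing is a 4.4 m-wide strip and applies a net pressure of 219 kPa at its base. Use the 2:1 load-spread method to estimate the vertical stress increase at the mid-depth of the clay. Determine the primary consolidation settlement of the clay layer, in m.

S_c ≈ 0.0733 m

Mid-depth of clay below the ground surface: z = 3.6 + 6.7/2 = 6.95 m.
Total vertical stress at mid-clay: σ_v = 20.5×3.6 + 17.3×3.35 = 131.75 kPa.
Pore pressure: u = 9.81×(6.95 − 1.1) = 57.389 kPa.
Initial effective stress: σ'_0 = σ_v − u = 131.75 − 57.389 = 74.361 kPa.
Stress increase at mid-clay by the 2:1 spreading method:
Δσ = qB/(B+z) = 219×4.4/(4.4+6.95) = 84.899 kPa
Final effective stress: σ'_f = 74.361 + 84.899 = 159.26 kPa.
σ'_f = 159.26 > σ'_p = 138 kPa, so the stress path crosses the preconsolidation pressure — recompression up to σ'_p, then virgin compression beyond:
S_c = H/(1+e₀)·[C_r·log₁₀(σ'_p/σ'_0) + C_c·log₁₀(σ'_f/σ'_p)]
    = 6.7/2.26 × [0.048×log₁₀(138/74.361) + 0.19×log₁₀(159.26/138)]
    = 2.9646 × [0.01289 + 0.011823] = 0.07326 m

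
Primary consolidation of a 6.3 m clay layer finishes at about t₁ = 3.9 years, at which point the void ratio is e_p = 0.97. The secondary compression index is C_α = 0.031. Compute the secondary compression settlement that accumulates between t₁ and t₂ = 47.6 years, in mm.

S_s ≈ 108 mm

Secondary compression: S_s = C_α·H/(1+e_p)·log₁₀(t₂/t₁)
S_s = 0.031×6.3/(1+0.97)×log₁₀(47.6/3.9)
    = 0.09914 × 1.087 = 0.1077 m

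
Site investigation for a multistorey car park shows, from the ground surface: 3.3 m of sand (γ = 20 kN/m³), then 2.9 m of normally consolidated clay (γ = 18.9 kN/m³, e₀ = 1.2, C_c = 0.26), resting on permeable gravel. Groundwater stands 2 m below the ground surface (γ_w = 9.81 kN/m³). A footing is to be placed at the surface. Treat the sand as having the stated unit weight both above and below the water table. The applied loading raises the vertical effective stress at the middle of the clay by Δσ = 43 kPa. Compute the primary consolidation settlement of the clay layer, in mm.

S_c ≈ 74.3 mm

Mid-depth of clay below the ground surface: z = 3.3 + 2.9/2 = 4.75 m.
Total vertical stress at mid-clay: σ_v = 20×3.3 + 18.9×1.45 = 93.405 kPa.
Pore pressure: u = 9.81×(4.75 − 2) = 26.978 kPa.
Initial effective stress: σ'_0 = σ_v − u = 93.405 − 26.978 = 66.427 kPa.
Final effective stress: σ'_f = σ'_0 + Δσ = 66.427 + 43 = 109.43 kPa.
Normally consolidated clay, so the full stress increment lies on the virgin compression line:
S_c = C_c·H/(1+e₀)·log₁₀(σ'_f/σ'_0) = 0.26×2.9/(1+1.2)×log₁₀(109.43/66.427)
    = 0.34273 × 0.21679 = 0.0743 m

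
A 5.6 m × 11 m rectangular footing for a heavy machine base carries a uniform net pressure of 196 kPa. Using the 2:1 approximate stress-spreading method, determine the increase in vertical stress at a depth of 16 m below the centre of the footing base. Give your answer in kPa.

By the 2:1 method the load spreads at 1 horizontal : 2 vertical, so at depth z the loaded area has grown by z in each plan dimension:
Δσ = qBL/((B+z)(L+z)) = 196×5.6×11/((5.6+16)(11+16)) = 20.702 kPa

Δσ_z ≈ 20.7 kPa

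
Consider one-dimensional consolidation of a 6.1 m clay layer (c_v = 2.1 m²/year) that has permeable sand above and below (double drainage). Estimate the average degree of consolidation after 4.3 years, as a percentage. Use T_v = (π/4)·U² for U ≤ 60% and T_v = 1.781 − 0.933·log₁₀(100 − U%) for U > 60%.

U ≈ 92.6 %

Drainage path length: H_d = H/2 = 3.05 m (double drainage).
T_v = c_v·t/H_d² = 2.1×4.3/3.05² = 0.97071.
T_v = 0.97071 corresponds to the U > 60% branch:
U = 1 − 10^((1.781 − T_v)/0.933)/100 = 0.9261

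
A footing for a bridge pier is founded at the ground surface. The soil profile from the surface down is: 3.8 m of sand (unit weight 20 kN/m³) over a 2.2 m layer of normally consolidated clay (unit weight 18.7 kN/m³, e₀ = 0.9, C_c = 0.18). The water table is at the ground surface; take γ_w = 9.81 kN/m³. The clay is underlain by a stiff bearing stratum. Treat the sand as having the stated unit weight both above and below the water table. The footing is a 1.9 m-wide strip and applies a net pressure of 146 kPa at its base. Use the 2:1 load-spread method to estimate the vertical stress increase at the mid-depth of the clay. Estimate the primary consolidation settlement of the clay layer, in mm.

S_c ≈ 55.2 mm

Mid-depth of clay below the ground surface: z = 3.8 + 2.2/2 = 4.9 m.
Total vertical stress at mid-clay: σ_v = 20×3.8 + 18.7×1.1 = 96.57 kPa.
Pore pressure: u = 9.81×(4.9 − 0) = 48.069 kPa.
Initial effective stress: σ'_0 = σ_v − u = 96.57 − 48.069 = 48.501 kPa.
Stress increase at mid-clay by the 2:1 spreading method:
Δσ = qB/(B+z) = 146×1.9/(1.9+4.9) = 40.794 kPa
Final effective stress: σ'_f = σ'_0 + Δσ = 48.501 + 40.794 = 89.295 kPa.
Normally consolidated clay, so the full stress increment lies on the virgin compression line:
S_c = C_c·H/(1+e₀)·log₁₀(σ'_f/σ'_0) = 0.18×2.2/(1+0.9)×log₁₀(89.295/48.501)
    = 0.20842 × 0.26508 = 0.05525 m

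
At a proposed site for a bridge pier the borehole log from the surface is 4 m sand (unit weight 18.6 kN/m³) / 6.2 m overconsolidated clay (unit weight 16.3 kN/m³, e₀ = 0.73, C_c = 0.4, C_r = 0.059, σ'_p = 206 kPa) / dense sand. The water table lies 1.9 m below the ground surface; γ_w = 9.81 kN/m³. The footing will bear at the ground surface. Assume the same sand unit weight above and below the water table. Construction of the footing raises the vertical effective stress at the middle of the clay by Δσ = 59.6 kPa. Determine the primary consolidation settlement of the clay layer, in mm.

S_c ≈ 54.3 mm

Mid-depth of clay below the ground surface: z = 4 + 6.2/2 = 7.1 m.
Total vertical stress at mid-clay: σ_v = 18.6×4 + 16.3×3.1 = 124.93 kPa.
Pore pressure: u = 9.81×(7.1 − 1.9) = 51.012 kPa.
Initial effective stress: σ'_0 = σ_v − u = 124.93 − 51.012 = 73.918 kPa.
Final effective stress: σ'_f = 73.918 + 59.6 = 133.52 kPa.
σ'_f = 133.52 ≤ σ'_p = 206 kPa, so the clay remains overconsolidated and only the recompression index applies:
S_c = C_r·H/(1+e₀)·log₁₀(σ'_f/σ'_0) = 0.059×6.2/1.73×log₁₀(133.52/73.918)
    = 0.21144 × 0.2568 = 0.0543 m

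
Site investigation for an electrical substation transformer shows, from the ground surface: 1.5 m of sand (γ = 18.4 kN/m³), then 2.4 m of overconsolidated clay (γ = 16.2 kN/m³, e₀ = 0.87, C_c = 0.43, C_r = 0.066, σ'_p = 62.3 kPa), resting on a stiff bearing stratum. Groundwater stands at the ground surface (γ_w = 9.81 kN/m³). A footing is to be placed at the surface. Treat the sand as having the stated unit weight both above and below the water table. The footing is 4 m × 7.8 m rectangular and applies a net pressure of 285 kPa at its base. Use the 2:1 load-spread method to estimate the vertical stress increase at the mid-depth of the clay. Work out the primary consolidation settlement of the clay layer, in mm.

Mid-depth of clay below the ground surface: z = 1.5 + 2.4/2 = 2.7 m.
Total vertical stress at mid-clay: σ_v = 18.4×1.5 + 16.2×1.2 = 47.04 kPa.
Pore pressure: u = 9.81×(2.7 − 0) = 26.487 kPa.
Initial effective stress: σ'_0 = σ_v − u = 47.04 − 26.487 = 20.553 kPa.
Stress increase at mid-clay by the 2:1 spreading method:
Δσ = qBL/((B+z)(L+z)) = 285×4×7.8/((4+2.7)(7.8+2.7)) = 126.4 kPa
Final effective stress: σ'_f = 20.553 + 126.4 = 146.95 kPa.
σ'_f = 146.95 > σ'_p = 62.3 kPa, so the stress path crosses the preconsolidation pressure — recompression up to σ'_p, then virgin compression beyond:
S_c = H/(1+e₀)·[C_r·log₁₀(σ'_p/σ'_0) + C_c·log₁₀(σ'_f/σ'_p)]
    = 2.4/1.87 × [0.066×log₁₀(62.3/20.553) + 0.43×log₁₀(146.95/62.3)]
    = 1.2834 × [0.031786 + 0.16025] = 0.2465 m

S_c ≈ 246 mm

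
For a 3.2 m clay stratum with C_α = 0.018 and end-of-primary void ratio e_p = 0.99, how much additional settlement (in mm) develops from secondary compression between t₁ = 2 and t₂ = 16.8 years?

S_s ≈ 26.8 mm

Secondary compression: S_s = C_α·H/(1+e_p)·log₁₀(t₂/t₁)
S_s = 0.018×3.2/(1+0.99)×log₁₀(16.8/2)
    = 0.02894 × 0.9243 = 0.02675 m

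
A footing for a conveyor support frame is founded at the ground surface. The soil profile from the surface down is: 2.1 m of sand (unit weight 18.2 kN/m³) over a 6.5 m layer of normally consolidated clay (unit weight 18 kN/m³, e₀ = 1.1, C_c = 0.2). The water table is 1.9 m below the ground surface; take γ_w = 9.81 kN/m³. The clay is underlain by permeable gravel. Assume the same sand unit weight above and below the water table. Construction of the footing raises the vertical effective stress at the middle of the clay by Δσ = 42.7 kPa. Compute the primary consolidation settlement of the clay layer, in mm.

Mid-depth of clay below the ground surface: z = 2.1 + 6.5/2 = 5.35 m.
Total vertical stress at mid-clay: σ_v = 18.2×2.1 + 18×3.25 = 96.72 kPa.
Pore pressure: u = 9.81×(5.35 − 1.9) = 33.845 kPa.
Initial effective stress: σ'_0 = σ_v − u = 96.72 − 33.845 = 62.875 kPa.
Final effective stress: σ'_f = σ'_0 + Δσ = 62.875 + 42.7 = 105.58 kPa.
Normally consolidated clay, so the full stress increment lies on the virgin compression line:
S_c = C_c·H/(1+e₀)·log₁₀(σ'_f/σ'_0) = 0.2×6.5/(1+1.1)×log₁₀(105.58/62.875)
    = 0.61905 × 0.2251 = 0.1393 m

S_c ≈ 139 mm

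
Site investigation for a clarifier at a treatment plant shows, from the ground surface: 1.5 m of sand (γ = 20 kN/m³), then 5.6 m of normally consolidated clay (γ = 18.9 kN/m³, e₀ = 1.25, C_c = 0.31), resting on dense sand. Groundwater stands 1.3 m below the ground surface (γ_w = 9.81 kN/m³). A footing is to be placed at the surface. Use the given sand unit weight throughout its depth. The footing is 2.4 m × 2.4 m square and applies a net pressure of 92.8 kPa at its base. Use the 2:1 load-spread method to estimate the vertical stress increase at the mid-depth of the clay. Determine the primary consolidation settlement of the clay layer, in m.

S_c ≈ 0.0674 m

Mid-depth of clay below the ground surface: z = 1.5 + 5.6/2 = 4.3 m.
Total vertical stress at mid-clay: σ_v = 20×1.5 + 18.9×2.8 = 82.92 kPa.
Pore pressure: u = 9.81×(4.3 − 1.3) = 29.43 kPa.
Initial effective stress: σ'_0 = σ_v − u = 82.92 − 29.43 = 53.49 kPa.
Stress increase at mid-clay by the 2:1 spreading method:
Δσ = qBL/((B+z)(L+z)) = 92.8×2.4×2.4/((2.4+4.3)(2.4+4.3)) = 11.908 kPa
Final effective stress: σ'_f = σ'_0 + Δσ = 53.49 + 11.908 = 65.398 kPa.
Normally consolidated clay, so the full stress increment lies on the virgin compression line:
S_c = C_c·H/(1+e₀)·log₁₀(σ'_f/σ'_0) = 0.31×5.6/(1+1.25)×log₁₀(65.398/53.49)
    = 0.77156 × 0.087292 = 0.06735 m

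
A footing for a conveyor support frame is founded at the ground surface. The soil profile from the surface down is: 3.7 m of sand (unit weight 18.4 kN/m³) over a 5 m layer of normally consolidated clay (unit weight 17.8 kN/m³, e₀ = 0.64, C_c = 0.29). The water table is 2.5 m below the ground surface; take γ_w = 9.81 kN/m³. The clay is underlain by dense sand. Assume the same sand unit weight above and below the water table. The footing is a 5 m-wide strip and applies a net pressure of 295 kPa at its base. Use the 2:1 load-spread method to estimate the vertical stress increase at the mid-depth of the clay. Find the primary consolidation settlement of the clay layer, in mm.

Mid-depth of clay below the ground surface: z = 3.7 + 5/2 = 6.2 m.
Total vertical stress at mid-clay: σ_v = 18.4×3.7 + 17.8×2.5 = 112.58 kPa.
Pore pressure: u = 9.81×(6.2 − 2.5) = 36.297 kPa.
Initial effective stress: σ'_0 = σ_v − u = 112.58 − 36.297 = 76.283 kPa.
Stress increase at mid-clay by the 2:1 spreading method:
Δσ = qB/(B+z) = 295×5/(5+6.2) = 131.7 kPa
Final effective stress: σ'_f = σ'_0 + Δσ = 76.283 + 131.7 = 207.98 kPa.
Normally consolidated clay, so the full stress increment lies on the virgin compression line:
S_c = C_c·H/(1+e₀)·log₁₀(σ'_f/σ'_0) = 0.29×5/(1+0.64)×log₁₀(207.98/76.283)
    = 0.88415 × 0.43559 = 0.3851 m

S_c ≈ 385 mm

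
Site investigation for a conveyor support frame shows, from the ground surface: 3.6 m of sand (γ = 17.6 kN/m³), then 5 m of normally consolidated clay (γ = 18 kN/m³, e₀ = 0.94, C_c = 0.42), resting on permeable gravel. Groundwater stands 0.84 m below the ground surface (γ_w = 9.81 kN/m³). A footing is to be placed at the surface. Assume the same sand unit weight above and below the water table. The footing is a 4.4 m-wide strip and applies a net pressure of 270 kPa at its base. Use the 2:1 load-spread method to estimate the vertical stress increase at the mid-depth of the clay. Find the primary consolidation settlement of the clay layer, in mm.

Mid-depth of clay below the ground surface: z = 3.6 + 5/2 = 6.1 m.
Total vertical stress at mid-clay: σ_v = 17.6×3.6 + 18×2.5 = 108.36 kPa.
Pore pressure: u = 9.81×(6.1 − 0.84) = 51.601 kPa.
Initial effective stress: σ'_0 = σ_v − u = 108.36 − 51.601 = 56.759 kPa.
Stress increase at mid-clay by the 2:1 spreading method:
Δσ = qB/(B+z) = 270×4.4/(4.4+6.1) = 113.14 kPa
Final effective stress: σ'_f = σ'_0 + Δσ = 56.759 + 113.14 = 169.9 kPa.
Normally consolidated clay, so the full stress increment lies on the virgin compression line:
S_c = C_c·H/(1+e₀)·log₁₀(σ'_f/σ'_0) = 0.42×5/(1+0.94)×log₁₀(169.9/56.759)
    = 1.0825 × 0.47616 = 0.5154 m

S_c ≈ 515 mm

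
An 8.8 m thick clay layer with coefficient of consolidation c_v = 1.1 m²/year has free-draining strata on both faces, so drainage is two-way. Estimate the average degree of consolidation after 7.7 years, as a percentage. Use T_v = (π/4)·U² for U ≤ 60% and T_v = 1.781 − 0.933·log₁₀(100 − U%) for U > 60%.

U ≈ 72.5 %

Drainage path length: H_d = H/2 = 4.4 m (double drainage).
T_v = c_v·t/H_d² = 1.1×7.7/4.4² = 0.4375.
T_v = 0.4375 corresponds to the U > 60% branch:
U = 1 − 10^((1.781 − T_v)/0.933)/100 = 0.7246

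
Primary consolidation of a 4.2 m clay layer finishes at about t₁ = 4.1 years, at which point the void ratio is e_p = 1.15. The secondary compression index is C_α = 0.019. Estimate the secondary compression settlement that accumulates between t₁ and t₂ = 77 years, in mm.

Secondary compression: S_s = C_α·H/(1+e_p)·log₁₀(t₂/t₁)
S_s = 0.019×4.2/(1+1.15)×log₁₀(77/4.1)
    = 0.03712 × 1.274 = 0.04728 m

S_s ≈ 47.3 mm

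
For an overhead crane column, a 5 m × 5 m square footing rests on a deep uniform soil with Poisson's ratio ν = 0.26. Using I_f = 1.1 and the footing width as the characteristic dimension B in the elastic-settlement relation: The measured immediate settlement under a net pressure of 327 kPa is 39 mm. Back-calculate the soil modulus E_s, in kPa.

S_e = q·B·(1−ν²)/E_s · I_f  ⇒  E_s = q·B·(1−ν²)·I_f / S_e.
E_s = 327 × 5 × 0.9324 × 1.1 / 0.039 = 43000 kPa

E_s ≈ 43000 kPa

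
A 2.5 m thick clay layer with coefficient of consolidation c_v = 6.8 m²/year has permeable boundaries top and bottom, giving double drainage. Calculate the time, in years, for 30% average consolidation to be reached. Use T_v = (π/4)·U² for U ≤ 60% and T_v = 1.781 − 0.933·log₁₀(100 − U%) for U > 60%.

t ≈ 0.0162 years

Drainage path length: H_d = H/2 = 1.25 m (double drainage).
U ≤ 60%: T_v = (π/4)·U² = (π/4)×0.3² = 0.070686.
t = T_v·H_d²/c_v = 0.070686×1.25²/6.8 = 0.01624 years.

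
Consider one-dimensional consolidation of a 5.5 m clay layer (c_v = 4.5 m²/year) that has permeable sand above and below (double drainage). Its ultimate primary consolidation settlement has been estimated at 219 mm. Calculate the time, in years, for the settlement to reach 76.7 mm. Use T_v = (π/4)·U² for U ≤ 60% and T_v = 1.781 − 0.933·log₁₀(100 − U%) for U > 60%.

t ≈ 0.162 years

Drainage path length: H_d = H/2 = 2.75 m (double drainage).
U = S(t)/S_ult = 76.7/219 = 0.3502.
U ≤ 60%: T_v = (π/4)·U² = (π/4)×0.35023² = 0.096337.
t = T_v·H_d²/c_v = 0.096337×2.75²/4.5 = 0.1619 years.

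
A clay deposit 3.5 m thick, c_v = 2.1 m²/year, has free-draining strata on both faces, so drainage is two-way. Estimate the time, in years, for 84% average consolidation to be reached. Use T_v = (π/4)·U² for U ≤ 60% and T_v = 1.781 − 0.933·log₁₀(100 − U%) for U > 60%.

Drainage path length: H_d = H/2 = 1.75 m (double drainage).
U > 60%: T_v = 1.781 − 0.933·log₁₀(100 − 84) = 0.65756.
t = T_v·H_d²/c_v = 0.65756×1.75²/2.1 = 0.9589 years.

t ≈ 0.959 years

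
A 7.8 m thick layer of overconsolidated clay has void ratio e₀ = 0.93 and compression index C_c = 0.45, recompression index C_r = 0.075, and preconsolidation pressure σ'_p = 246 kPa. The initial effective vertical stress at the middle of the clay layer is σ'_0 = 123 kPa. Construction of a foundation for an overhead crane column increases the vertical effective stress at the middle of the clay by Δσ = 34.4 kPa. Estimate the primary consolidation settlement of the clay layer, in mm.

S_c ≈ 32.5 mm

Final effective stress: σ'_f = 123 + 34.4 = 157.4 kPa.
σ'_f = 157.4 ≤ σ'_p = 246 kPa, so the clay remains overconsolidated and only the recompression index applies:
S_c = C_r·H/(1+e₀)·log₁₀(σ'_f/σ'_0) = 0.075×7.8/1.93×log₁₀(157.4/123)
    = 0.30311 × 0.1071 = 0.03246 m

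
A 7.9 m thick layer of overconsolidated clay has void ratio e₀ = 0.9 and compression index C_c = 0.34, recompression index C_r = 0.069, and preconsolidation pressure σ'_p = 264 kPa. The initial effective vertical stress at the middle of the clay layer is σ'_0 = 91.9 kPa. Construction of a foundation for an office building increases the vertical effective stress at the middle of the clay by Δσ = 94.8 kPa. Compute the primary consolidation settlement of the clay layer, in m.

S_c ≈ 0.0883 m

Final effective stress: σ'_f = 91.9 + 94.8 = 186.7 kPa.
σ'_f = 186.7 ≤ σ'_p = 264 kPa, so the clay remains overconsolidated and only the recompression index applies:
S_c = C_r·H/(1+e₀)·log₁₀(σ'_f/σ'_0) = 0.069×7.9/1.9×log₁₀(186.7/91.9)
    = 0.2869 × 0.30783 = 0.08831 m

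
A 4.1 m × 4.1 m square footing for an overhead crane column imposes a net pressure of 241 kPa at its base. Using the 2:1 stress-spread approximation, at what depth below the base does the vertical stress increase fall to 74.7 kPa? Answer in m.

2:1 spreading — at depth z the loaded area has grown by z in each plan dimension:
qB²/(B+z)² = Δσ_z ⇒ z = B(√(q/Δσ_z) − 1) = 4.1×(√(241/74.7) − 1) = 3.264 m

z ≈ 3.26 m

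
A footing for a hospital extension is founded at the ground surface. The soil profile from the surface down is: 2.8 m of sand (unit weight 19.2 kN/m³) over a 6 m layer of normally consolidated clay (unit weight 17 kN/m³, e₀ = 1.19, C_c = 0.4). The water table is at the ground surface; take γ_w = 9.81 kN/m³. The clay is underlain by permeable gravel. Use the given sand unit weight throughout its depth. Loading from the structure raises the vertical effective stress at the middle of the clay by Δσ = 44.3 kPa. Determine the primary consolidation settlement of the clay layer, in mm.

S_c ≈ 312 mm

Mid-depth of clay below the ground surface: z = 2.8 + 6/2 = 5.8 m.
Total vertical stress at mid-clay: σ_v = 19.2×2.8 + 17×3 = 104.76 kPa.
Pore pressure: u = 9.81×(5.8 − 0) = 56.898 kPa.
Initial effective stress: σ'_0 = σ_v − u = 104.76 − 56.898 = 47.862 kPa.
Final effective stress: σ'_f = σ'_0 + Δσ = 47.862 + 44.3 = 92.162 kPa.
Normally consolidated clay, so the full stress increment lies on the virgin compression line:
S_c = C_c·H/(1+e₀)·log₁₀(σ'_f/σ'_0) = 0.4×6/(1+1.19)×log₁₀(92.162/47.862)
    = 1.0959 × 0.28456 = 0.3118 m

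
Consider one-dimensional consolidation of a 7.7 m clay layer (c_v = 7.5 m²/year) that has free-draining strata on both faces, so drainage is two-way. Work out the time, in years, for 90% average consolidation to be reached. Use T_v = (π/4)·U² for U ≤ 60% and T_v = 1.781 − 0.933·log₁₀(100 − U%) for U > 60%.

t ≈ 1.68 years

Drainage path length: H_d = H/2 = 3.85 m (double drainage).
U > 60%: T_v = 1.781 − 0.933·log₁₀(100 − 90) = 0.848.
t = T_v·H_d²/c_v = 0.848×3.85²/7.5 = 1.676 years.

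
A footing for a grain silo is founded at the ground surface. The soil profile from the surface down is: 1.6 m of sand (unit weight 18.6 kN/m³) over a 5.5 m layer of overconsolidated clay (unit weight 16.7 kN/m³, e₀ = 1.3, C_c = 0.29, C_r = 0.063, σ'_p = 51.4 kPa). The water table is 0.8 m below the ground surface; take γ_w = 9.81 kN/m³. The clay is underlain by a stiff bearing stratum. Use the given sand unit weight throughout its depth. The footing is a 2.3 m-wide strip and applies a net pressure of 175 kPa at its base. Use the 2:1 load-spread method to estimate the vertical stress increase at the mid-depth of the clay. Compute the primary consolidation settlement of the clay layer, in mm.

S_c ≈ 220 mm

Mid-depth of clay below the ground surface: z = 1.6 + 5.5/2 = 4.35 m.
Total vertical stress at mid-clay: σ_v = 18.6×1.6 + 16.7×2.75 = 75.685 kPa.
Pore pressure: u = 9.81×(4.35 − 0.8) = 34.825 kPa.
Initial effective stress: σ'_0 = σ_v − u = 75.685 − 34.825 = 40.86 kPa.
Stress increase at mid-clay by the 2:1 spreading method:
Δσ = qB/(B+z) = 175×2.3/(2.3+4.35) = 60.526 kPa
Final effective stress: σ'_f = 40.86 + 60.526 = 101.39 kPa.
σ'_f = 101.39 > σ'_p = 51.4 kPa, so the stress path crosses the preconsolidation pressure — recompression up to σ'_p, then virgin compression beyond:
S_c = H/(1+e₀)·[C_r·log₁₀(σ'_p/σ'_0) + C_c·log₁₀(σ'_f/σ'_p)]
    = 5.5/2.3 × [0.063×log₁₀(51.4/40.86) + 0.29×log₁₀(101.39/51.4)]
    = 2.3913 × [0.0062789 + 0.085559] = 0.2196 m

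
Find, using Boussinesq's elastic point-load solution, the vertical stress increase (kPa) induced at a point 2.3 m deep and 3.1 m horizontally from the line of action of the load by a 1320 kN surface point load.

Boussinesq vertical stress below a point load on an elastic half-space:
Δσ_z = 3P/(2πz²) · [1 + (r/z)²]^(−5/2)
r/z = 3.1/2.3 = 1.3478; [1+(r/z)²]^(−5/2) = 0.075106.
Δσ_z = 3×1320/(2π×2.3²) × 0.075106 = 119.14 × 0.075106 = 8.948 kPa

Δσ_z ≈ 8.95 kPa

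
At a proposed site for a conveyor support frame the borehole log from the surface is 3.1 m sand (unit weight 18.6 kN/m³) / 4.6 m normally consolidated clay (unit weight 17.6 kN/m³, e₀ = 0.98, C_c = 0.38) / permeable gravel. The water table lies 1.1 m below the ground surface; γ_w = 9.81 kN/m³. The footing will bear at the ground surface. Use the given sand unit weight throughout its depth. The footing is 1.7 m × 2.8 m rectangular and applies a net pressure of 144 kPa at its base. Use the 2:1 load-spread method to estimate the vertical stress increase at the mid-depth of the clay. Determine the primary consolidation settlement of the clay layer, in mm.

Mid-depth of clay below the ground surface: z = 3.1 + 4.6/2 = 5.4 m.
Total vertical stress at mid-clay: σ_v = 18.6×3.1 + 17.6×2.3 = 98.14 kPa.
Pore pressure: u = 9.81×(5.4 − 1.1) = 42.183 kPa.
Initial effective stress: σ'_0 = σ_v − u = 98.14 − 42.183 = 55.957 kPa.
Stress increase at mid-clay by the 2:1 spreading method:
Δσ = qBL/((B+z)(L+z)) = 144×1.7×2.8/((1.7+5.4)(2.8+5.4)) = 11.773 kPa
Final effective stress: σ'_f = σ'_0 + Δσ = 55.957 + 11.773 = 67.73 kPa.
Normally consolidated clay, so the full stress increment lies on the virgin compression line:
S_c = C_c·H/(1+e₀)·log₁₀(σ'_f/σ'_0) = 0.38×4.6/(1+0.98)×log₁₀(67.73/55.957)
    = 0.88283 × 0.082927 = 0.07321 m

S_c ≈ 73.2 mm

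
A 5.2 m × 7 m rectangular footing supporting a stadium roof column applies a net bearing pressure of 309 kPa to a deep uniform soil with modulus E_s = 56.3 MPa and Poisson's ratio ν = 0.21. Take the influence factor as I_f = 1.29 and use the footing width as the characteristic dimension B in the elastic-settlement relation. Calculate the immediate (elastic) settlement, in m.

Immediate (elastic) settlement: S_e = q·B·(1−ν²)/E_s · I_f.
E_s = 56.3 MPa = 56300 kPa.
S_e = 309 × 5.2 × (1 − 0.21²) / 56300 × 1.29
    = 309 × 5.2 × 0.9559 / 56300 × 1.29
    = 0.03519 m

S_e ≈ 0.0352 m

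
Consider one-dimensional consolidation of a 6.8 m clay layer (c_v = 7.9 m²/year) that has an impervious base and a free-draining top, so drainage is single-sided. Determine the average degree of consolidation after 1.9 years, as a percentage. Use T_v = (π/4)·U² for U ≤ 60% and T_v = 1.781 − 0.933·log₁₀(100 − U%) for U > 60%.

U ≈ 63.6 %

Drainage path length: H_d = H = 6.8 m (single drainage).
T_v = c_v·t/H_d² = 7.9×1.9/6.8² = 0.32461.
T_v = 0.32461 corresponds to the U > 60% branch:
U = 1 − 10^((1.781 − T_v)/0.933)/100 = 0.6361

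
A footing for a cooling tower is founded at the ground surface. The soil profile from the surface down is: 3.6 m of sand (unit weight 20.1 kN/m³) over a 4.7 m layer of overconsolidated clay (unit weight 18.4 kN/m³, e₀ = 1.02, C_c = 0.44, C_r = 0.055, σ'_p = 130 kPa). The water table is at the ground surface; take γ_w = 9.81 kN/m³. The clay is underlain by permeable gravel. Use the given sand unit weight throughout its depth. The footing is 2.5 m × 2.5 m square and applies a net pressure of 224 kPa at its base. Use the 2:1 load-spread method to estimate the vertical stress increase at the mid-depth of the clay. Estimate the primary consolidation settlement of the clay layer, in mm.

S_c ≈ 16.4 mm

Mid-depth of clay below the ground surface: z = 3.6 + 4.7/2 = 5.95 m.
Total vertical stress at mid-clay: σ_v = 20.1×3.6 + 18.4×2.35 = 115.6 kPa.
Pore pressure: u = 9.81×(5.95 − 0) = 58.37 kPa.
Initial effective stress: σ'_0 = σ_v − u = 115.6 − 58.37 = 57.23 kPa.
Stress increase at mid-clay by the 2:1 spreading method:
Δσ = qBL/((B+z)(L+z)) = 224×2.5×2.5/((2.5+5.95)(2.5+5.95)) = 19.607 kPa
Final effective stress: σ'_f = 57.23 + 19.607 = 76.837 kPa.
σ'_f = 76.837 ≤ σ'_p = 130 kPa, so the clay remains overconsolidated and only the recompression index applies:
S_c = C_r·H/(1+e₀)·log₁₀(σ'_f/σ'_0) = 0.055×4.7/2.02×log₁₀(76.837/57.23)
    = 0.12797 × 0.12795 = 0.01637 m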